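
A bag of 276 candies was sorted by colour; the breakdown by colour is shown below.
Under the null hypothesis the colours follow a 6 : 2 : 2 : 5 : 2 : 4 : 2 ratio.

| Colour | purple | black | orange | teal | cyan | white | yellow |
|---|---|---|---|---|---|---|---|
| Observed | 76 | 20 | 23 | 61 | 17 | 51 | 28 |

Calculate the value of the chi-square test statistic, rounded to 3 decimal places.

3.843

Ratio total = 23. Expected counts: 276×6/23 = 72, 276×2/23 = 24, 276×2/23 = 24, 276×5/23 = 60, 276×2/23 = 24, 276×4/23 = 48, 276×2/23 = 24.
purple: (76 − 72)²/72 = 16/72 = 0.2222
black: (20 − 24)²/24 = 16/24 = 0.6667
orange: (23 − 24)²/24 = 1/24 = 0.0417
teal: (61 − 60)²/60 = 1/60 = 0.0167
cyan: (17 − 24)²/24 = 49/24 = 2.0417
white: (51 − 48)²/48 = 9/48 = 0.1875
yellow: (28 − 24)²/24 = 16/24 = 0.6667
Sum = 3.843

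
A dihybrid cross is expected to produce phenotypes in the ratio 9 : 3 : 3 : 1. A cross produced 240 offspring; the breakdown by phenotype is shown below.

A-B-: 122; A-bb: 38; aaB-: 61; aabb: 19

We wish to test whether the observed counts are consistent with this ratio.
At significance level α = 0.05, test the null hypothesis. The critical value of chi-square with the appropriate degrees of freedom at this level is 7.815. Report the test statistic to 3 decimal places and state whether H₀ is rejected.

9.096; reject

Ratio total = 16. Expected counts: 240×9/16 = 135, 240×3/16 = 45, 240×3/16 = 45, 240×1/16 = 15.
cat         O        E   (O−E)²/E
A-B-      122      135     1.2519
A-bb       38       45     1.0889
aaB-       61       45     5.6889
aabb       19       15     1.0667
Sum = 9.096
df = 3. Since 9.096 > 7.815, we reject H₀.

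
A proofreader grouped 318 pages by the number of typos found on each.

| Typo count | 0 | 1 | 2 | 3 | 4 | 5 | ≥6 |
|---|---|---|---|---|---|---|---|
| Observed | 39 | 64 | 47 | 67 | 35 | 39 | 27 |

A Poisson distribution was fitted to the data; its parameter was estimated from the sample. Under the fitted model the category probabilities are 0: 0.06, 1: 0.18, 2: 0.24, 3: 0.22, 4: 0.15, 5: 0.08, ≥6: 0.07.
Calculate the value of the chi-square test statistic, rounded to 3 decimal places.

Expected counts E_i = n·p_i: 318×0.06 = 19.08, 318×0.18 = 57.24, 318×0.24 = 76.32, 318×0.22 = 69.96, 318×0.15 = 47.7, 318×0.08 = 25.44, 318×0.07 = 22.26.
0: (39 − 19.08)²/19.08 = 396.8064/19.08 = 20.7970
1: (64 − 57.24)²/57.24 = 45.6976/57.24 = 0.7984
2: (47 − 76.32)²/76.32 = 859.6624/76.32 = 11.2639
3: (67 − 69.96)²/69.96 = 8.7616/69.96 = 0.1252
4: (35 − 47.7)²/47.7 = 161.29/47.7 = 3.3813
5: (39 − 25.44)²/25.44 = 183.8736/25.44 = 7.2277
≥6: (27 − 22.26)²/22.26 = 22.4676/22.26 = 1.0093
Sum = 44.603

44.603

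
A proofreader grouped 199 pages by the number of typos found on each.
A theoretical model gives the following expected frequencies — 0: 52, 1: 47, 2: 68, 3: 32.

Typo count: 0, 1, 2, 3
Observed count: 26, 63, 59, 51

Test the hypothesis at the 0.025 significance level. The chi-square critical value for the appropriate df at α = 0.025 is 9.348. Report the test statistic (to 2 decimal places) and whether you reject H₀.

0: (26 − 52)²/52 = 676/52 = 13.000
1: (63 − 47)²/47 = 256/47 = 5.447
2: (59 − 68)²/68 = 81/68 = 1.191
3: (51 − 32)²/32 = 361/32 = 11.281
Sum = 30.92
df = 3. Since 30.92 > 9.348, we reject H₀.

30.92; reject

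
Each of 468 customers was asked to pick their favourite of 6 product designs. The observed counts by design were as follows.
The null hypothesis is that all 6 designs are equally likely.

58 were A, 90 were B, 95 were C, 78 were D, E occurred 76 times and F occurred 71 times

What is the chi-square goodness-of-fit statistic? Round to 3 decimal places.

11.359

Under H₀ each category has probability 1/6, so each expected count is 468/6 = 78.
A: (58 − 78)²/78 = 400/78 = 5.1282
B: (90 − 78)²/78 = 144/78 = 1.8462
C: (95 − 78)²/78 = 289/78 = 3.7051
D: (78 − 78)²/78 = 0/78 = 0.0000
E: (76 − 78)²/78 = 4/78 = 0.0513
F: (71 − 78)²/78 = 49/78 = 0.6282
Sum = 11.359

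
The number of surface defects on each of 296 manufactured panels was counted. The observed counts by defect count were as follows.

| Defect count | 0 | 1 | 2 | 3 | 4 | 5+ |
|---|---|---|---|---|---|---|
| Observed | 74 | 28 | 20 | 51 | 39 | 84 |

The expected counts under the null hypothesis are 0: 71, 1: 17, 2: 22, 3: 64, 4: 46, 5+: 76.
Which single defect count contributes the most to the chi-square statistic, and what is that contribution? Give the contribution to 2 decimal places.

0: (74 − 71)²/71 = 9/71 = 0.127
1: (28 − 17)²/17 = 121/17 = 7.118
2: (20 − 22)²/22 = 4/22 = 0.182
3: (51 − 64)²/64 = 169/64 = 2.641
4: (39 − 46)²/46 = 49/46 = 1.065
5+: (84 − 76)²/76 = 64/76 = 0.842
The largest term is for 1: 7.12.

1, 7.12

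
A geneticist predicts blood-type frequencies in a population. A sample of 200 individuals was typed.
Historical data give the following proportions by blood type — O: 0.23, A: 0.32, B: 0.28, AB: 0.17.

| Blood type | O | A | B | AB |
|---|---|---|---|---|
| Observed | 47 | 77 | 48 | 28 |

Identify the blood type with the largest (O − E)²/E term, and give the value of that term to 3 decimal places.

A, 2.641

Expected counts E_i = n·p_i: 200×0.23 = 46, 200×0.32 = 64, 200×0.28 = 56, 200×0.17 = 34.
χ² = (47−46)²/46 + (77−64)²/64 + (48−56)²/56 + (28−34)²/34
   = 0.0217 + 2.6406 + 1.1429 + 1.0588
The largest term is for A: 2.641.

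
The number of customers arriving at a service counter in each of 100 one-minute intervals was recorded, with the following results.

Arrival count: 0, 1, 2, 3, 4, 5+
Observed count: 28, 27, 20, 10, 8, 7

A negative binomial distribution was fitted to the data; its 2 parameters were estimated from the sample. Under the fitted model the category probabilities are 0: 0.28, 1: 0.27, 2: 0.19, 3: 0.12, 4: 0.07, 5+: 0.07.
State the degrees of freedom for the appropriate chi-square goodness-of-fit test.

There are k = 6 categories and 2 parameters estimated from the data, so df = 6 − 1 − 2 = 3.

3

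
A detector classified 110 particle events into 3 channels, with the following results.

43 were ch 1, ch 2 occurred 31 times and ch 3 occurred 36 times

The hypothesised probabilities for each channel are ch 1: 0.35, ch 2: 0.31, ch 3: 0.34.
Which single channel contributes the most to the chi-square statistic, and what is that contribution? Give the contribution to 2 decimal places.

Expected counts E_i = n·p_i: 110×0.35 = 38.5, 110×0.31 = 34.1, 110×0.34 = 37.4.
cat         O        E   (O−E)²/E
ch 1       43     38.5      0.526
ch 2       31     34.1      0.282
ch 3       36     37.4      0.052
The largest term is for ch 1: 0.53.

ch 1, 0.53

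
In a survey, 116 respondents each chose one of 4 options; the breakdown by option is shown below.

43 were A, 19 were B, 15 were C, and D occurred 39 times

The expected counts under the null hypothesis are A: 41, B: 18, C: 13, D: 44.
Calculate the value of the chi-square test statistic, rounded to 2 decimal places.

1.03

cat         O        E   (O−E)²/E
A          43       41      0.098
B          19       18      0.056
C          15       13      0.308
D          39       44      0.568
Sum = 1.03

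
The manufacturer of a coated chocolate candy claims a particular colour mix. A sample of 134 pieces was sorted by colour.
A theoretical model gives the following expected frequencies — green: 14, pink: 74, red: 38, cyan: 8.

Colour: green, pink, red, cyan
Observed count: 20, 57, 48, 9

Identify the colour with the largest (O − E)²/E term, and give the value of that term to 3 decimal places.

cat         O        E   (O−E)²/E
green      20       14     2.5714
pink       57       74     3.9054
red        48       38     2.6316
cyan        9        8     0.1250
The largest term is for pink: 3.905.

pink, 3.905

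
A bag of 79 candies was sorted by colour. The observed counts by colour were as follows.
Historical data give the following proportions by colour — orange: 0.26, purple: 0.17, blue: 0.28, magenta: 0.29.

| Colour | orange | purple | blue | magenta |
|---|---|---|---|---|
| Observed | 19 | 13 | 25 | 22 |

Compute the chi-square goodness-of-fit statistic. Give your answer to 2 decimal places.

Expected counts E_i = n·p_i: 79×0.26 = 20.54, 79×0.17 = 13.43, 79×0.28 = 22.12, 79×0.29 = 22.91.
orange: (19 − 20.54)²/20.54 = 2.3716/20.54 = 0.115
purple: (13 − 13.43)²/13.43 = 0.1849/13.43 = 0.014
blue: (25 − 22.12)²/22.12 = 8.2944/22.12 = 0.375
magenta: (22 − 22.91)²/22.91 = 0.8281/22.91 = 0.036
Sum = 0.54

0.54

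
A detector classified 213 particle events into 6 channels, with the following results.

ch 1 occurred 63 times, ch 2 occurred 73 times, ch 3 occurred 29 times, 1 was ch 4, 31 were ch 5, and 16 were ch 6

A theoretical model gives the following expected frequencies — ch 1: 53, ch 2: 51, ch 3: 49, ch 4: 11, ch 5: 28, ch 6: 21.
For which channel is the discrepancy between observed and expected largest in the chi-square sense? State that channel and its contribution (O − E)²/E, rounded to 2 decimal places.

ch 2, 9.49

χ² = (63−53)²/53 + (73−51)²/51 + (29−49)²/49 + (1−11)²/11 + (31−28)²/28 + (16−21)²/21
   = 1.887 + 9.490 + 8.163 + 9.091 + 0.321 + 1.190
The largest term is for ch 2: 9.49.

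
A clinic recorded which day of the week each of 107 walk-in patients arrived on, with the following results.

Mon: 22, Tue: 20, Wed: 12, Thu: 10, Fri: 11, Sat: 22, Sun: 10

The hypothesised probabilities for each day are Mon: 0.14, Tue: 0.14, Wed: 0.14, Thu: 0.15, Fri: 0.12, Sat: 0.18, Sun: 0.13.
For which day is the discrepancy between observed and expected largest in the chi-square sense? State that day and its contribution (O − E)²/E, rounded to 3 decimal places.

Expected counts E_i = n·p_i: 107×0.14 = 14.98, 107×0.14 = 14.98, 107×0.14 = 14.98, 107×0.15 = 16.05, 107×0.12 = 12.84, 107×0.18 = 19.26, 107×0.13 = 13.91.
cat         O        E   (O−E)²/E
Mon        22    14.98     3.2897
Tue        20    14.98     1.6823
Wed        12    14.98     0.5928
Thu        10    16.05     2.2805
Fri        11    12.84     0.2637
Sat        22    19.26     0.3898
Sun        10    13.91     1.0991
The largest term is for Mon: 3.290.

Mon, 3.290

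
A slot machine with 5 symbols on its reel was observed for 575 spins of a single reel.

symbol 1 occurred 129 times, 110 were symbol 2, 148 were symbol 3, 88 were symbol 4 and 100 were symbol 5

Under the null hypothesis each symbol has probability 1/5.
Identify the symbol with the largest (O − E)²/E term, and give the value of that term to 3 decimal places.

symbol 3, 9.470

Expected count for each of the 5 categories: 575/5 = 115.
cat           O        E   (O−E)²/E
symbol 1    129      115     1.7043
symbol 2    110      115     0.2174
symbol 3    148      115     9.4696
symbol 4     88      115     6.3391
symbol 5    100      115     1.9565
The largest term is for symbol 3: 9.470.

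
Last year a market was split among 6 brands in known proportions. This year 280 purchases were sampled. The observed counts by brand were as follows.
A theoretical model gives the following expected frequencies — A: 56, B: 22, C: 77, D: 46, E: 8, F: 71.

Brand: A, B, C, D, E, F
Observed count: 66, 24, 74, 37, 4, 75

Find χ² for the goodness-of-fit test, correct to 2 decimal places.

cat         O        E   (O−E)²/E
A          66       56      1.786
B          24       22      0.182
C          74       77      0.117
D          37       46      1.761
E           4        8      2.000
F          75       71      0.225
Sum = 6.07

6.07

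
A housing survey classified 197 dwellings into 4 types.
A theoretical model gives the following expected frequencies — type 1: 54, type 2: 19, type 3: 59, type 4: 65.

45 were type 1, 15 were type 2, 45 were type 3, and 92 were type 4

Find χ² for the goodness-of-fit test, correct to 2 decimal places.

cat         O        E   (O−E)²/E
type 1     45       54      1.500
type 2     15       19      0.842
type 3     45       59      3.322
type 4     92       65     11.215
Sum = 16.88

16.88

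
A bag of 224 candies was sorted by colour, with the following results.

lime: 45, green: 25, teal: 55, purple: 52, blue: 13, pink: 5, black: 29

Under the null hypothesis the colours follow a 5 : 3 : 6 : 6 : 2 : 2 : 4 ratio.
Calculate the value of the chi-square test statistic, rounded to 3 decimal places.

10.427

Ratio total = 28. Expected counts: 224×5/28 = 40, 224×3/28 = 24, 224×6/28 = 48, 224×6/28 = 48, 224×2/28 = 16, 224×2/28 = 16, 224×4/28 = 32.
lime: (45 − 40)²/40 = 25/40 = 0.6250
green: (25 − 24)²/24 = 1/24 = 0.0417
teal: (55 − 48)²/48 = 49/48 = 1.0208
purple: (52 − 48)²/48 = 16/48 = 0.3333
blue: (13 − 16)²/16 = 9/16 = 0.5625
pink: (5 − 16)²/16 = 121/16 = 7.5625
black: (29 − 32)²/32 = 9/32 = 0.2813
Sum = 10.427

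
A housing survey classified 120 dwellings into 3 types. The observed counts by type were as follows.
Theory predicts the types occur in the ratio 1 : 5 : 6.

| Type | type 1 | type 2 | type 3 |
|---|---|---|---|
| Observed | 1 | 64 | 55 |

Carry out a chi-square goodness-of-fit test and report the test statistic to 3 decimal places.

Ratio total = 12. Expected counts: 120×1/12 = 10, 120×5/12 = 50, 120×6/12 = 60.
type 1: (1 − 10)²/10 = 81/10 = 8.1000
type 2: (64 − 50)²/50 = 196/50 = 3.9200
type 3: (55 − 60)²/60 = 25/60 = 0.4167
Sum = 12.437

12.437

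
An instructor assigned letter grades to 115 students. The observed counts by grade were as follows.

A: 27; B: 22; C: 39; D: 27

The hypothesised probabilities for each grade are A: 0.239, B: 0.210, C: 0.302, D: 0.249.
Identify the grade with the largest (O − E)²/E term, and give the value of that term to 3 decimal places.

Expected counts E_i = n·p_i: 115×0.239 = 27.485, 115×0.210 = 24.15, 115×0.302 = 34.73, 115×0.249 = 28.635.
cat         O        E   (O−E)²/E
A          27   27.485     0.0086
B          22    24.15     0.1914
C          39    34.73     0.5250
D          27   28.635     0.0934
The largest term is for C: 0.525.

C, 0.525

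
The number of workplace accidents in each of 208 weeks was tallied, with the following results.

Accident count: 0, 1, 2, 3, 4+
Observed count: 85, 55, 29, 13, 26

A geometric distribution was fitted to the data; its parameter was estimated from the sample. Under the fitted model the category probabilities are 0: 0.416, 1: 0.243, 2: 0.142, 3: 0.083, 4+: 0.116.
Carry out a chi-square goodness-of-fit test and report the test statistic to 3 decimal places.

Expected counts E_i = n·p_i: 208×0.416 = 86.528, 208×0.243 = 50.544, 208×0.142 = 29.536, 208×0.083 = 17.264, 208×0.116 = 24.128.
0: (85 − 86.528)²/86.528 = 2.334784/86.528 = 0.0270
1: (55 − 50.544)²/50.544 = 19.855936/50.544 = 0.3928
2: (29 − 29.536)²/29.536 = 0.287296/29.536 = 0.0097
3: (13 − 17.264)²/17.264 = 18.181696/17.264 = 1.0532
4+: (26 − 24.128)²/24.128 = 3.504384/24.128 = 0.1452
Sum = 1.628

1.628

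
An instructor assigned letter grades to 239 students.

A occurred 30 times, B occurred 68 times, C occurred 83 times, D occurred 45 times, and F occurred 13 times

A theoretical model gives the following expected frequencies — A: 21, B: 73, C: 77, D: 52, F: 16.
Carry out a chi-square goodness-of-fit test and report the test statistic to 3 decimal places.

6.172

A: (30 − 21)²/21 = 81/21 = 3.8571
B: (68 − 73)²/73 = 25/73 = 0.3425
C: (83 − 77)²/77 = 36/77 = 0.4675
D: (45 − 52)²/52 = 49/52 = 0.9423
F: (13 − 16)²/16 = 9/16 = 0.5625
Sum = 6.172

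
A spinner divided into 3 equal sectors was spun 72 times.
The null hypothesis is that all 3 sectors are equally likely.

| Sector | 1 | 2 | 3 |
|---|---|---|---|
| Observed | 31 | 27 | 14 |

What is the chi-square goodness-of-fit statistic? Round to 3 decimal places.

Expected count for each of the 3 categories: 72/3 = 24.
1: (31 − 24)²/24 = 49/24 = 2.0417
2: (27 − 24)²/24 = 9/24 = 0.3750
3: (14 − 24)²/24 = 100/24 = 4.1667
Sum = 6.583

6.583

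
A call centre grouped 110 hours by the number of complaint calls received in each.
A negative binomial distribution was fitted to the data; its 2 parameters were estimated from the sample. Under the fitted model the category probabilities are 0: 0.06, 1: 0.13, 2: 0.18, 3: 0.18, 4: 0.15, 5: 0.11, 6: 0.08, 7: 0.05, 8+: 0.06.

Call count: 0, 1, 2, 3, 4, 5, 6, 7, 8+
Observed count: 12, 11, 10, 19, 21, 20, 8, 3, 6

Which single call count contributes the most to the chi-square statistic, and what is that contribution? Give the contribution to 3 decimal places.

Expected counts E_i = n·p_i: 110×0.06 = 6.6, 110×0.13 = 14.3, 110×0.18 = 19.8, 110×0.18 = 19.8, 110×0.15 = 16.5, 110×0.11 = 12.1, 110×0.08 = 8.8, 110×0.05 = 5.5, 110×0.06 = 6.6.
χ² = (12−6.6)²/6.6 + (11−14.3)²/14.3 + (10−19.8)²/19.8 + (19−19.8)²/19.8 + (21−16.5)²/16.5 + (20−12.1)²/12.1 + (8−8.8)²/8.8 + (3−5.5)²/5.5 + (6−6.6)²/6.6
   = 4.4182 + 0.7615 + 4.8505 + 0.0323 + 1.2273 + 5.1579 + 0.0727 + 1.1364 + 0.0545
The largest term is for 5: 5.158.

5, 5.158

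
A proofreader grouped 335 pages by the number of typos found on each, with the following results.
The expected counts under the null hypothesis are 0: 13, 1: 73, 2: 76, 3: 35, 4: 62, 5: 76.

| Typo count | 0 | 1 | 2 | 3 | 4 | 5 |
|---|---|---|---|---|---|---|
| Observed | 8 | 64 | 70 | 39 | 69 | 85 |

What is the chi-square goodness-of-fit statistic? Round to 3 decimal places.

cat         O        E   (O−E)²/E
0           8       13     1.9231
1          64       73     1.1096
2          70       76     0.4737
3          39       35     0.4571
4          69       62     0.7903
5          85       76     1.0658
Sum = 5.820

5.820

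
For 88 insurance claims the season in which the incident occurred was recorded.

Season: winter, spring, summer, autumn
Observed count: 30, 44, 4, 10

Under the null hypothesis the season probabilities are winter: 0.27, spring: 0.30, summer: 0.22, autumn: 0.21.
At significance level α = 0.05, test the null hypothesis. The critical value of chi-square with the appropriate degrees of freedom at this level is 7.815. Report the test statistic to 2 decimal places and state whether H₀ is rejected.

29.45; reject

Expected counts E_i = n·p_i: 88×0.27 = 23.76, 88×0.30 = 26.4, 88×0.22 = 19.36, 88×0.21 = 18.48.
winter: (30 − 23.76)²/23.76 = 38.9376/23.76 = 1.639
spring: (44 − 26.4)²/26.4 = 309.76/26.4 = 11.733
summer: (4 − 19.36)²/19.36 = 235.9296/19.36 = 12.186
autumn: (10 − 18.48)²/18.48 = 71.9104/18.48 = 3.891
Sum = 29.45
df = 3. Since 29.45 > 7.815, we reject H₀.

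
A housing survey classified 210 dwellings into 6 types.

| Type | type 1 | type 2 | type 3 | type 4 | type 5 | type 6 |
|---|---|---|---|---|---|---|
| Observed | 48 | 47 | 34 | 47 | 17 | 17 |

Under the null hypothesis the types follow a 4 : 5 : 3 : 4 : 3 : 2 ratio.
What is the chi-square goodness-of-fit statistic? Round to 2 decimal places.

Ratio total = 21. Expected counts: 210×4/21 = 40, 210×5/21 = 50, 210×3/21 = 30, 210×4/21 = 40, 210×3/21 = 30, 210×2/21 = 20.
χ² = (48−40)²/40 + (47−50)²/50 + (34−30)²/30 + (47−40)²/40 + (17−30)²/30 + (17−20)²/20
   = 1.600 + 0.180 + 0.533 + 1.225 + 5.633 + 0.450
Sum = 9.62

9.62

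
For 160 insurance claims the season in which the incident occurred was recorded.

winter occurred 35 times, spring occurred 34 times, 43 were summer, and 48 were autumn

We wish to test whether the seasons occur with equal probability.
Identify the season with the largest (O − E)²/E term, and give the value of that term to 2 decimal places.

Under H₀ each category has probability 1/4, so each expected count is 160/4 = 40.
cat         O        E   (O−E)²/E
winter     35       40      0.625
spring     34       40      0.900
summer     43       40      0.225
autumn     48       40      1.600
The largest term is for autumn: 1.60.

autumn, 1.60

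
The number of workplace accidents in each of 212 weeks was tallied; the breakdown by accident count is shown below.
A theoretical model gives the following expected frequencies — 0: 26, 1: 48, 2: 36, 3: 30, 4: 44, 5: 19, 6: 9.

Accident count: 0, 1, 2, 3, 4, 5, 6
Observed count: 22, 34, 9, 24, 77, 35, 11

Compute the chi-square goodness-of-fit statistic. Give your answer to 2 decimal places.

0: (22 − 26)²/26 = 16/26 = 0.615
1: (34 − 48)²/48 = 196/48 = 4.083
2: (9 − 36)²/36 = 729/36 = 20.250
3: (24 − 30)²/30 = 36/30 = 1.200
4: (77 − 44)²/44 = 1089/44 = 24.750
5: (35 − 19)²/19 = 256/19 = 13.474
6: (11 − 9)²/9 = 4/9 = 0.444
Sum = 64.82

64.82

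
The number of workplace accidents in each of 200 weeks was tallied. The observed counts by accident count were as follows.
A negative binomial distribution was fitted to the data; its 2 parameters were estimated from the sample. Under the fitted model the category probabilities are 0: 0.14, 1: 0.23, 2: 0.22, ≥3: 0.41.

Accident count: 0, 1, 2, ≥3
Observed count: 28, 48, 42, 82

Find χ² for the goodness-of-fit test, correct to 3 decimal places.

Expected counts E_i = n·p_i: 200×0.14 = 28, 200×0.23 = 46, 200×0.22 = 44, 200×0.41 = 82.
0: (28 − 28)²/28 = 0/28 = 0.0000
1: (48 − 46)²/46 = 4/46 = 0.0870
2: (42 − 44)²/44 = 4/44 = 0.0909
≥3: (82 − 82)²/82 = 0/82 = 0.0000
Sum = 0.178

0.178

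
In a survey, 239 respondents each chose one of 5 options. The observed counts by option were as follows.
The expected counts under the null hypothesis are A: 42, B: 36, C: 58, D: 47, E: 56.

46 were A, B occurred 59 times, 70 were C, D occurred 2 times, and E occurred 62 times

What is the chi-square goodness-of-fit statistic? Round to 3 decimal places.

χ² = (46−42)²/42 + (59−36)²/36 + (70−58)²/58 + (2−47)²/47 + (62−56)²/56
   = 0.3810 + 14.6944 + 2.4828 + 43.0851 + 0.6429
Sum = 61.286

61.286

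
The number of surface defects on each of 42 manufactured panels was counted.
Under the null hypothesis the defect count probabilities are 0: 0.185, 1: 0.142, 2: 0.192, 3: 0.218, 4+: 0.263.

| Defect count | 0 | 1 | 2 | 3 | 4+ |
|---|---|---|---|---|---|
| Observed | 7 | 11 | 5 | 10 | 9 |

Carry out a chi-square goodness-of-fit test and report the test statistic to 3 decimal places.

Expected counts E_i = n·p_i: 42×0.185 = 7.77, 42×0.142 = 5.964, 42×0.192 = 8.064, 42×0.218 = 9.156, 42×0.263 = 11.046.
0: (7 − 7.77)²/7.77 = 0.5929/7.77 = 0.0763
1: (11 − 5.964)²/5.964 = 25.361296/5.964 = 4.2524
2: (5 − 8.064)²/8.064 = 9.388096/8.064 = 1.1642
3: (10 − 9.156)²/9.156 = 0.712336/9.156 = 0.0778
4+: (9 − 11.046)²/11.046 = 4.186116/11.046 = 0.3790
Sum = 5.950

5.950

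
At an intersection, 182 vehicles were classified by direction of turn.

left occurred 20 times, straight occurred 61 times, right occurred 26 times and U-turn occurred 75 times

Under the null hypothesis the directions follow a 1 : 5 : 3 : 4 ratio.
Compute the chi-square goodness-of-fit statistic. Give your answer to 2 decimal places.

16.27

Ratio total = 13. Expected counts: 182×1/13 = 14, 182×5/13 = 70, 182×3/13 = 42, 182×4/13 = 56.
left: (20 − 14)²/14 = 36/14 = 2.571
straight: (61 − 70)²/70 = 81/70 = 1.157
right: (26 − 42)²/42 = 256/42 = 6.095
U-turn: (75 − 56)²/56 = 361/56 = 6.446
Sum = 16.27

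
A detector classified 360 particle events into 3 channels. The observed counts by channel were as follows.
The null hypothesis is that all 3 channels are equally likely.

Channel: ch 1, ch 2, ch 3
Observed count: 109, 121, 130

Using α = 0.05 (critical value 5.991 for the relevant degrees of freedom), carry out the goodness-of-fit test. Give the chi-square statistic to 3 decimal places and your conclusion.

1.850; do not reject

Under H₀ each category has probability 1/3, so each expected count is 360/3 = 120.
ch 1: (109 − 120)²/120 = 121/120 = 1.0083
ch 2: (121 − 120)²/120 = 1/120 = 0.0083
ch 3: (130 − 120)²/120 = 100/120 = 0.8333
Sum = 1.850
df = 2. Since 1.850 < 5.991, we do not reject H₀.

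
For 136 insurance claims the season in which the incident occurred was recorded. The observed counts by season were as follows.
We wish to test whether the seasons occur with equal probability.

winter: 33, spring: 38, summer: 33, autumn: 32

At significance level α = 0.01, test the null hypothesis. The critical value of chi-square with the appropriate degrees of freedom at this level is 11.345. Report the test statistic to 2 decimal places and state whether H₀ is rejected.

Expected count for each of the 4 categories: 136/4 = 34.
winter: (33 − 34)²/34 = 1/34 = 0.029
spring: (38 − 34)²/34 = 16/34 = 0.471
summer: (33 − 34)²/34 = 1/34 = 0.029
autumn: (32 − 34)²/34 = 4/34 = 0.118
Sum = 0.65
df = 3. Since 0.65 < 11.345, we do not reject H₀.

0.65; do not reject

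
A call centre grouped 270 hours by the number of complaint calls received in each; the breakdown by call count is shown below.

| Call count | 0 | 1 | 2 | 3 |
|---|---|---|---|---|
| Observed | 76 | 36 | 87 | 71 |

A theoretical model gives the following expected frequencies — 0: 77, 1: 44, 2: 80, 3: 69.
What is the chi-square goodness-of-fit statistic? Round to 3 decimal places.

cat         O        E   (O−E)²/E
0          76       77     0.0130
1          36       44     1.4545
2          87       80     0.6125
3          71       69     0.0580
Sum = 2.138

2.138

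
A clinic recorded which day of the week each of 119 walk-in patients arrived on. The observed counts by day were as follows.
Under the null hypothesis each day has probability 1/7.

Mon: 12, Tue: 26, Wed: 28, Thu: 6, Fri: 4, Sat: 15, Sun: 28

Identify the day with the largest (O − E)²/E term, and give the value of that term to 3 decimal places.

Under H₀ each category has probability 1/7, so each expected count is 119/7 = 17.
Mon: (12 − 17)²/17 = 25/17 = 1.4706
Tue: (26 − 17)²/17 = 81/17 = 4.7647
Wed: (28 − 17)²/17 = 121/17 = 7.1176
Thu: (6 − 17)²/17 = 121/17 = 7.1176
Fri: (4 − 17)²/17 = 169/17 = 9.9412
Sat: (15 − 17)²/17 = 4/17 = 0.2353
Sun: (28 − 17)²/17 = 121/17 = 7.1176
The largest term is for Fri: 9.941.

Fri, 9.941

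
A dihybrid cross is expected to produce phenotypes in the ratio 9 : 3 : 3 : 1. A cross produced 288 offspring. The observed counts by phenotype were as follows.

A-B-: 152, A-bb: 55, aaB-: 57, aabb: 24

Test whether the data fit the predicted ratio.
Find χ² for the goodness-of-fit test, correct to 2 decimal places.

2.80

Ratio total = 16. Expected counts: 288×9/16 = 162, 288×3/16 = 54, 288×3/16 = 54, 288×1/16 = 18.
A-B-: (152 − 162)²/162 = 100/162 = 0.617
A-bb: (55 − 54)²/54 = 1/54 = 0.019
aaB-: (57 − 54)²/54 = 9/54 = 0.167
aabb: (24 − 18)²/18 = 36/18 = 2.000
Sum = 2.80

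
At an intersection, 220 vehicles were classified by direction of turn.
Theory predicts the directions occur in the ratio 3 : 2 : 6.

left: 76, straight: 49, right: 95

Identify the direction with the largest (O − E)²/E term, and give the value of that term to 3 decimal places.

Ratio total = 11. Expected counts: 220×3/11 = 60, 220×2/11 = 40, 220×6/11 = 120.
χ² = (76−60)²/60 + (49−40)²/40 + (95−120)²/120
   = 4.2667 + 2.0250 + 5.2083
The largest term is for right: 5.208.

right, 5.208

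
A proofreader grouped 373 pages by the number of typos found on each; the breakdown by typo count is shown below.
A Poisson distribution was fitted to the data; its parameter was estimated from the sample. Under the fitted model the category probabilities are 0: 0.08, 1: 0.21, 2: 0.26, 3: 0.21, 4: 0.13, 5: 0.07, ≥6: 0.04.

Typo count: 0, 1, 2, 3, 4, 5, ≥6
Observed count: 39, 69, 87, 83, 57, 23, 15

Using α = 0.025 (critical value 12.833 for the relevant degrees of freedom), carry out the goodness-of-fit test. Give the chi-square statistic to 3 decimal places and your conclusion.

Expected counts E_i = n·p_i: 373×0.08 = 29.84, 373×0.21 = 78.33, 373×0.26 = 96.98, 373×0.21 = 78.33, 373×0.13 = 48.49, 373×0.07 = 26.11, 373×0.04 = 14.92.
0: (39 − 29.84)²/29.84 = 83.9056/29.84 = 2.8118
1: (69 − 78.33)²/78.33 = 87.0489/78.33 = 1.1113
2: (87 − 96.98)²/96.98 = 99.6004/96.98 = 1.0270
3: (83 − 78.33)²/78.33 = 21.8089/78.33 = 0.2784
4: (57 − 48.49)²/48.49 = 72.4201/48.49 = 1.4935
5: (23 − 26.11)²/26.11 = 9.6721/26.11 = 0.3704
≥6: (15 − 14.92)²/14.92 = 0.0064/14.92 = 0.0004
Sum = 7.093
df = 5. Since 7.093 < 12.833, we do not reject H₀.

7.093; do not reject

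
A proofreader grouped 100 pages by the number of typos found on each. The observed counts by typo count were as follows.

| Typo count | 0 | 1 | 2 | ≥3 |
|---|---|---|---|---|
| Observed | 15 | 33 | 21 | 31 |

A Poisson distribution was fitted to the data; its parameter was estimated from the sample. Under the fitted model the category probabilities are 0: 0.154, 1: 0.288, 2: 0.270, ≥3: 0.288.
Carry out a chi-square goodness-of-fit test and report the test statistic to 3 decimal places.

2.124

Expected counts E_i = n·p_i: 100×0.154 = 15.4, 100×0.288 = 28.8, 100×0.270 = 27, 100×0.288 = 28.8.
0: (15 − 15.4)²/15.4 = 0.16/15.4 = 0.0104
1: (33 − 28.8)²/28.8 = 17.64/28.8 = 0.6125
2: (21 − 27)²/27 = 36/27 = 1.3333
≥3: (31 − 28.8)²/28.8 = 4.84/28.8 = 0.1681
Sum = 2.124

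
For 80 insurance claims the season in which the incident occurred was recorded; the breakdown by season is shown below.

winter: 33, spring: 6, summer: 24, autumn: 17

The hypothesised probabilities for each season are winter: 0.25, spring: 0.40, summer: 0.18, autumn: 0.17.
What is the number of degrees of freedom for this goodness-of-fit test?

3

There are k = 4 categories and no parameters were estimated from the data, so df = 4 − 1 = 3.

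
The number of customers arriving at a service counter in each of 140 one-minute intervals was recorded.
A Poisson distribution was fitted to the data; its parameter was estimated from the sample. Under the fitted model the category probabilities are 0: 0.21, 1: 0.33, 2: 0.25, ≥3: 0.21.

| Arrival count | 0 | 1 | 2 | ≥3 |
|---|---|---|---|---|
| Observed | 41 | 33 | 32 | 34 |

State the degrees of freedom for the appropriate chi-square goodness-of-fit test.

There are k = 4 categories and 1 parameter estimated from the data, so df = 4 − 1 − 1 = 2.

2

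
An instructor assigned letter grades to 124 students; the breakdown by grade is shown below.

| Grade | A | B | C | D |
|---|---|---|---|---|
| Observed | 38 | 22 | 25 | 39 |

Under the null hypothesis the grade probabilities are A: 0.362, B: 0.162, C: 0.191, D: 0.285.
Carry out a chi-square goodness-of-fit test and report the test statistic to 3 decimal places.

1.691

Expected counts E_i = n·p_i: 124×0.362 = 44.888, 124×0.162 = 20.088, 124×0.191 = 23.684, 124×0.285 = 35.34.
A: (38 − 44.888)²/44.888 = 47.444544/44.888 = 1.0570
B: (22 − 20.088)²/20.088 = 3.655744/20.088 = 0.1820
C: (25 − 23.684)²/23.684 = 1.731856/23.684 = 0.0731
D: (39 − 35.34)²/35.34 = 13.3956/35.34 = 0.3790
Sum = 1.691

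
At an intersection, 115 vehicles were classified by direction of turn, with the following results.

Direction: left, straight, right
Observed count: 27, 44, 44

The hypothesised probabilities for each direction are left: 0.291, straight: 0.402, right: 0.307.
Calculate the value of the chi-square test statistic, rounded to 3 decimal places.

Expected counts E_i = n·p_i: 115×0.291 = 33.465, 115×0.402 = 46.23, 115×0.307 = 35.305.
χ² = (27−33.465)²/33.465 + (44−46.23)²/46.23 + (44−35.305)²/35.305
   = 1.2490 + 0.1076 + 2.1414
Sum = 3.498

3.498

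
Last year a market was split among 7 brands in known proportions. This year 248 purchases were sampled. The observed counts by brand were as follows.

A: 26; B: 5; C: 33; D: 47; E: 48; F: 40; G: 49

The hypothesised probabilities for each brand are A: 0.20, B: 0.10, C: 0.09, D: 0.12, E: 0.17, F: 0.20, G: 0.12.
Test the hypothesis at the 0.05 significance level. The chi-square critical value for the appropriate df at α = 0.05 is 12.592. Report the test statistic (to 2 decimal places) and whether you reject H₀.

Expected counts E_i = n·p_i: 248×0.20 = 49.6, 248×0.10 = 24.8, 248×0.09 = 22.32, 248×0.12 = 29.76, 248×0.17 = 42.16, 248×0.20 = 49.6, 248×0.12 = 29.76.
A: (26 − 49.6)²/49.6 = 556.96/49.6 = 11.229
B: (5 − 24.8)²/24.8 = 392.04/24.8 = 15.808
C: (33 − 22.32)²/22.32 = 114.0624/22.32 = 5.110
D: (47 − 29.76)²/29.76 = 297.2176/29.76 = 9.987
E: (48 − 42.16)²/42.16 = 34.1056/42.16 = 0.809
F: (40 − 49.6)²/49.6 = 92.16/49.6 = 1.858
G: (49 − 29.76)²/29.76 = 370.1776/29.76 = 12.439
Sum = 57.24
df = 6. Since 57.24 > 12.592, we reject H₀.

57.24; reject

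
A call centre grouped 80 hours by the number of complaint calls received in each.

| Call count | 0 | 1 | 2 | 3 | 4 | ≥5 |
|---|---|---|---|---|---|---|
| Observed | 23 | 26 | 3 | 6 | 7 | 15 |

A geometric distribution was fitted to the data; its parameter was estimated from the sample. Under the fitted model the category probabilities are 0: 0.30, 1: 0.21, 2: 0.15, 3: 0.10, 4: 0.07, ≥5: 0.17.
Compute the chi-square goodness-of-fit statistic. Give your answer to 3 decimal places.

Expected counts E_i = n·p_i: 80×0.30 = 24, 80×0.21 = 16.8, 80×0.15 = 12, 80×0.10 = 8, 80×0.07 = 5.6, 80×0.17 = 13.6.
χ² = (23−24)²/24 + (26−16.8)²/16.8 + (3−12)²/12 + (6−8)²/8 + (7−5.6)²/5.6 + (15−13.6)²/13.6
   = 0.0417 + 5.0381 + 6.7500 + 0.5000 + 0.3500 + 0.1441
Sum = 12.824

12.824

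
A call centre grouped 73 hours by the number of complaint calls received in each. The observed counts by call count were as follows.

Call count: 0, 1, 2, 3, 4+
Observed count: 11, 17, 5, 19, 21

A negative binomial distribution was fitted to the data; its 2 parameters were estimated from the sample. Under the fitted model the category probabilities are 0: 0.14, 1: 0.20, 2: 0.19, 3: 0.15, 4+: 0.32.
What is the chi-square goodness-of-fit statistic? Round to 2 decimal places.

Expected counts E_i = n·p_i: 73×0.14 = 10.22, 73×0.20 = 14.6, 73×0.19 = 13.87, 73×0.15 = 10.95, 73×0.32 = 23.36.
0: (11 − 10.22)²/10.22 = 0.6084/10.22 = 0.060
1: (17 − 14.6)²/14.6 = 5.76/14.6 = 0.395
2: (5 − 13.87)²/13.87 = 78.6769/13.87 = 5.672
3: (19 − 10.95)²/10.95 = 64.8025/10.95 = 5.918
4+: (21 − 23.36)²/23.36 = 5.5696/23.36 = 0.238
Sum = 12.28

12.28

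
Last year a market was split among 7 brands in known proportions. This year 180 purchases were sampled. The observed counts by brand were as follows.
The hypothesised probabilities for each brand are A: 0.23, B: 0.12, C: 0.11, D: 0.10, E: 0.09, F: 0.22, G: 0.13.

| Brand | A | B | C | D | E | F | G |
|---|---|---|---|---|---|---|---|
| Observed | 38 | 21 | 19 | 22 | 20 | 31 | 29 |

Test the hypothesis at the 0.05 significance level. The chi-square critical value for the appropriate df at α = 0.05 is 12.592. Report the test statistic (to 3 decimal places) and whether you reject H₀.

5.316; do not reject

Expected counts E_i = n·p_i: 180×0.23 = 41.4, 180×0.12 = 21.6, 180×0.11 = 19.8, 180×0.10 = 18, 180×0.09 = 16.2, 180×0.22 = 39.6, 180×0.13 = 23.4.
cat         O        E   (O−E)²/E
A          38     41.4     0.2792
B          21     21.6     0.0167
C          19     19.8     0.0323
D          22       18     0.8889
E          20     16.2     0.8914
F          31     39.6     1.8677
G          29     23.4     1.3402
Sum = 5.316
df = 6. Since 5.316 < 12.592, we do not reject H₀.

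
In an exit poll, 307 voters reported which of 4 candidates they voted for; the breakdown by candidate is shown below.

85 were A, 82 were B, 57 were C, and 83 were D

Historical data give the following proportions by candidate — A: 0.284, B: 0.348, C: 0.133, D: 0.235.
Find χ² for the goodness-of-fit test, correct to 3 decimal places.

Expected counts E_i = n·p_i: 307×0.284 = 87.188, 307×0.348 = 106.836, 307×0.133 = 40.831, 307×0.235 = 72.145.
cat         O        E   (O−E)²/E
A          85   87.188     0.0549
B          82  106.836     5.7736
C          57   40.831     6.4029
D          83   72.145     1.6333
Sum = 13.865

13.865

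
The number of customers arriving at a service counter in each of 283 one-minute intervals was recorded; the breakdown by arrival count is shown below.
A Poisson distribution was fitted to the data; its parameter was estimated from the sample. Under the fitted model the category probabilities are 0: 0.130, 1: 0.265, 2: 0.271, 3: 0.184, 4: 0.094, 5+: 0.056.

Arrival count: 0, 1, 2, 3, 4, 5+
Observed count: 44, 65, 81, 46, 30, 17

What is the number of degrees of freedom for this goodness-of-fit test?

There are k = 6 categories and 1 parameter estimated from the data, so df = 6 − 1 − 1 = 4.

4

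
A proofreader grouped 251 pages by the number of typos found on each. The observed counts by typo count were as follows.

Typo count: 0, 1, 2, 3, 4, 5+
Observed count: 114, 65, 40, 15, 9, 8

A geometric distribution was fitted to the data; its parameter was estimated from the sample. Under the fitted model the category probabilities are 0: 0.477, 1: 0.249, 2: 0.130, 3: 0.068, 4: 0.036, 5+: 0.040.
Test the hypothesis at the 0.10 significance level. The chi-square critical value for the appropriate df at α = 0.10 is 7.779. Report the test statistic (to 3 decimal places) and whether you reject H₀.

2.704; do not reject

Expected counts E_i = n·p_i: 251×0.477 = 119.727, 251×0.249 = 62.499, 251×0.130 = 32.63, 251×0.068 = 17.068, 251×0.036 = 9.036, 251×0.040 = 10.04.
cat         O        E   (O−E)²/E
0         114  119.727     0.2739
1          65   62.499     0.1001
2          40    32.63     1.6646
3          15   17.068     0.2506
4           9    9.036     0.0001
5+          8    10.04     0.4145
Sum = 2.704
df = 4. Since 2.704 < 7.779, we do not reject H₀.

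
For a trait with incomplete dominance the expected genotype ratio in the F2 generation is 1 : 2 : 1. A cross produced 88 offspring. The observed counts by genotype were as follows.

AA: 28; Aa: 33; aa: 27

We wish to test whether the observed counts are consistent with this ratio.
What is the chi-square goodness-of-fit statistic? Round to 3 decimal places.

Ratio total = 4. Expected counts: 88×1/4 = 22, 88×2/4 = 44, 88×1/4 = 22.
χ² = (28−22)²/22 + (33−44)²/44 + (27−22)²/22
   = 1.6364 + 2.7500 + 1.1364
Sum = 5.523

5.523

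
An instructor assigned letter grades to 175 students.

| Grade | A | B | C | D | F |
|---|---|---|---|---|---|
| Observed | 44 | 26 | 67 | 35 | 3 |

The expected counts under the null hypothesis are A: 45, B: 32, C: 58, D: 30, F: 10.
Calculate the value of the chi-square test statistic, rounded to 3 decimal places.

cat         O        E   (O−E)²/E
A          44       45     0.0222
B          26       32     1.1250
C          67       58     1.3966
D          35       30     0.8333
F           3       10     4.9000
Sum = 8.277

8.277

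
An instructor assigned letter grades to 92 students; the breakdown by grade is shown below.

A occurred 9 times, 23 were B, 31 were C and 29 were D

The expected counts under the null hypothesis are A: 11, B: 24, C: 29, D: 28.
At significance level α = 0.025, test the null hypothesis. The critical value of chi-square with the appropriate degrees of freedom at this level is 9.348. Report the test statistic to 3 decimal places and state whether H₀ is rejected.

χ² = (9−11)²/11 + (23−24)²/24 + (31−29)²/29 + (29−28)²/28
   = 0.3636 + 0.0417 + 0.1379 + 0.0357
Sum = 0.579
df = 3. Since 0.579 < 9.348, we do not reject H₀.

0.579; do not reject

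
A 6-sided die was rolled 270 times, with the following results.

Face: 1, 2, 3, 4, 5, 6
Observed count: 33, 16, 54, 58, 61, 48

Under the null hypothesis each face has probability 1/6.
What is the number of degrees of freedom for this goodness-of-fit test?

5

There are k = 6 categories and no parameters were estimated from the data, so df = 6 − 1 = 5.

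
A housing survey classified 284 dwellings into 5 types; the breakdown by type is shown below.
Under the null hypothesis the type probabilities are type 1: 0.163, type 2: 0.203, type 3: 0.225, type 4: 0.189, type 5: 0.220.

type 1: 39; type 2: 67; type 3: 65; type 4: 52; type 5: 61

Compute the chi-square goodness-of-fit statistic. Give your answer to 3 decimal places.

2.771

Expected counts E_i = n·p_i: 284×0.163 = 46.292, 284×0.203 = 57.652, 284×0.225 = 63.9, 284×0.189 = 53.676, 284×0.220 = 62.48.
type 1: (39 − 46.292)²/46.292 = 53.173264/46.292 = 1.1486
type 2: (67 − 57.652)²/57.652 = 87.385104/57.652 = 1.5157
type 3: (65 − 63.9)²/63.9 = 1.21/63.9 = 0.0189
type 4: (52 − 53.676)²/53.676 = 2.808976/53.676 = 0.0523
type 5: (61 − 62.48)²/62.48 = 2.1904/62.48 = 0.0351
Sum = 2.771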